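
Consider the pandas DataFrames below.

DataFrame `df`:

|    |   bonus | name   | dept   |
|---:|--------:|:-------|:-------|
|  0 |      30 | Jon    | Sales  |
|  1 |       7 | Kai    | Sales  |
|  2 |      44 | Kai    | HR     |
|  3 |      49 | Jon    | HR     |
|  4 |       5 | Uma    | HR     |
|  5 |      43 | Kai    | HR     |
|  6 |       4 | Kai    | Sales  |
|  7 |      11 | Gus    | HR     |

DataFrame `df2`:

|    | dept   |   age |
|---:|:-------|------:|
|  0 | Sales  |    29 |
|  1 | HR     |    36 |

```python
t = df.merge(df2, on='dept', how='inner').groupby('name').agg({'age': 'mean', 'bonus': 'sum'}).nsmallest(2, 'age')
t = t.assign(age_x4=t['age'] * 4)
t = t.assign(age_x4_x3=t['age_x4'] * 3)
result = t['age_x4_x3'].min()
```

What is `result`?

390.0

merge on 'dept' (how='inner') → 8 rows:
   bonus name   dept  age
0     30  Jon  Sales   29
1      7  Kai  Sales   29
2     44  Kai     HR   36
3     49  Jon     HR   36
4      5  Uma     HR   36
5     43  Kai     HR   36
6      4  Kai  Sales   29
7     11  Gus     HR   36
group by name: mean(age), sum(bonus):
       age  bonus
name             
Gus   36.0     11
Jon   32.5     79
Kai   32.5     98
Uma   36.0      5
take 2 rows with smallest age:
       age  bonus
name             
Jon   32.5     79
Kai   32.5     98
add column age_x4 = t['age'] * 4:
       age  bonus  age_x4
name                     
Jon   32.5     79   130.0
Kai   32.5     98   130.0
add column age_x4_x3 = t['age_x4'] * 3:
       age  bonus  age_x4  age_x4_x3
name                                
Jon   32.5     79   130.0      390.0
Kai   32.5     98   130.0      390.0
The min of column 'age_x4_x3' is 390.0.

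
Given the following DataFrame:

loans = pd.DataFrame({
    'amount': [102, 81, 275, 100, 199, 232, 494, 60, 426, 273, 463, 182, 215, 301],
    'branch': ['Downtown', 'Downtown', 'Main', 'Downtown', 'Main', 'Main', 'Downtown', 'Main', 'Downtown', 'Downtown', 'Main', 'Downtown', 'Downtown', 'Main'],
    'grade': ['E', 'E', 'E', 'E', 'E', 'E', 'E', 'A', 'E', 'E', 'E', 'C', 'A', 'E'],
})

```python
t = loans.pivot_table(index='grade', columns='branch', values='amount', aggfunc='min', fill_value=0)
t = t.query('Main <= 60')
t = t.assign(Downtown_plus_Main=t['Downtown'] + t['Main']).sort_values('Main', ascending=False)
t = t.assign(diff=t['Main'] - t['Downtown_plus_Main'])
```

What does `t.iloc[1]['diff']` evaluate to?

-182

pivot: rows=grade, cols=branch, min(amount):
branch  Downtown  Main
grade                 
A            215    60
C            182     0
E             81   199
filter rows where Main <= 60:
branch  Downtown  Main
grade                 
A            215    60
C            182     0
add column Downtown_plus_Main = t['Downtown'] + t['Main']:
branch  Downtown  Main  Downtown_plus_Main
grade                                     
A            215    60                 275
C            182     0                 182
sort by Main descending:
branch  Downtown  Main  Downtown_plus_Main
grade                                     
A            215    60                 275
C            182     0                 182
add column diff = t['Main'] - t['Downtown_plus_Main']:
branch  Downtown  Main  Downtown_plus_Main  diff
grade                                           
A            215    60                 275  -215
C            182     0                 182  -182
Finally, value at position 1, column 'diff' = -182.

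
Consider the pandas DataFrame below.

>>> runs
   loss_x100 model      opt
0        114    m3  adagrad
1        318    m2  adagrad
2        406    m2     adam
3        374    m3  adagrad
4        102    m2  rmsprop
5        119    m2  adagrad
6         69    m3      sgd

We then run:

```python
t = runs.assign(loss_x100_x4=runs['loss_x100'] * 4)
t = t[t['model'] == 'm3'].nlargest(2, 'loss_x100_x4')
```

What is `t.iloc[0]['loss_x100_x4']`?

1496

add column loss_x100_x4 = runs['loss_x100'] * 4:
   loss_x100 model      opt  loss_x100_x4
0        114    m3  adagrad           456
1        318    m2  adagrad          1272
2        406    m2     adam          1624
3        374    m3  adagrad          1496
4        102    m2  rmsprop           408
5        119    m2  adagrad           476
6         69    m3      sgd           276
filter rows where model == 'm3':
   loss_x100 model      opt  loss_x100_x4
0        114    m3  adagrad           456
3        374    m3  adagrad          1496
6         69    m3      sgd           276
take 2 rows with largest loss_x100_x4:
   loss_x100 model      opt  loss_x100_x4
3        374    m3  adagrad          1496
0        114    m3  adagrad           456
So iloc[0]['loss_x100_x4'] = 1496.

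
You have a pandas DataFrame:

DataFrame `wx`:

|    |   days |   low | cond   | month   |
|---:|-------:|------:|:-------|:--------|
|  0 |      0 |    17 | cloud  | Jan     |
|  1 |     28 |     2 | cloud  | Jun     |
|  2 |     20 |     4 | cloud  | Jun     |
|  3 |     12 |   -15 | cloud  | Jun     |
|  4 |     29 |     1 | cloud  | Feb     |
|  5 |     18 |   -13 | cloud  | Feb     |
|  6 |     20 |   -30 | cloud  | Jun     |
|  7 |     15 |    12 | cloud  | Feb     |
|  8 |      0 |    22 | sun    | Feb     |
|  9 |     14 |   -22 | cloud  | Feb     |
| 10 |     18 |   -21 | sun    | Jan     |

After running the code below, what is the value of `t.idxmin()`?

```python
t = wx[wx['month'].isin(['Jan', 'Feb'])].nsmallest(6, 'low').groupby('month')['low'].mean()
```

Feb

filter rows where month in ['Jan', 'Feb']:
    days  low   cond month
0      0   17  cloud   Jan
4     29    1  cloud   Feb
5     18  -13  cloud   Feb
7     15   12  cloud   Feb
8      0   22    sun   Feb
9     14  -22  cloud   Feb
10    18  -21    sun   Jan
take 6 rows with smallest low:
    days  low   cond month
9     14  -22  cloud   Feb
10    18  -21    sun   Jan
5     18  -13  cloud   Feb
4     29    1  cloud   Feb
7     15   12  cloud   Feb
0      0   17  cloud   Jan
group by month, mean of low:
month
Feb   -5.5
Jan   -2.0
Name: low, dtype: float64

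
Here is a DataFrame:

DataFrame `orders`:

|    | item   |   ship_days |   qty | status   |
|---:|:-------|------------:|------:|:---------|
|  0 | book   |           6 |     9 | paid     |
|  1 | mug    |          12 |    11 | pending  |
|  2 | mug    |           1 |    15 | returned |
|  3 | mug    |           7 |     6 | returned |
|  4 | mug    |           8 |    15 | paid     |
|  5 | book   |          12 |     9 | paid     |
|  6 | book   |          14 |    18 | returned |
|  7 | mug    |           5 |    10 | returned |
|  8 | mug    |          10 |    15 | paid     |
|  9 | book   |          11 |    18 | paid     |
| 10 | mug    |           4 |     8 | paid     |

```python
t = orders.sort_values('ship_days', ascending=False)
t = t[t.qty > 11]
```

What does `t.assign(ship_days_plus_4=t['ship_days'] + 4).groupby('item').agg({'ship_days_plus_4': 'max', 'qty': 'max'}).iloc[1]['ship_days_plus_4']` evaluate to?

sort by ship_days descending:
    item  ship_days  qty    status
6   book         14   18  returned
1    mug         12   11   pending
5   book         12    9      paid
9   book         11   18      paid
8    mug         10   15      paid
4    mug          8   15      paid
3    mug          7    6  returned
0   book          6    9      paid
7    mug          5   10  returned
10   mug          4    8      paid
2    mug          1   15  returned
filter rows where qty > 11:
   item  ship_days  qty    status
6  book         14   18  returned
9  book         11   18      paid
8   mug         10   15      paid
4   mug          8   15      paid
2   mug          1   15  returned
add column ship_days_plus_4 = t['ship_days'] + 4:
   item  ship_days  qty    status  ship_days_plus_4
6  book         14   18  returned                18
9  book         11   18      paid                15
8   mug         10   15      paid                14
4   mug          8   15      paid                12
2   mug          1   15  returned                 5
group by item: max(ship_days_plus_4), max(qty):
      ship_days_plus_4  qty
item                       
book                18   18
mug                 14   15
Finally, value at position 1, column 'ship_days_plus_4' = 14.

14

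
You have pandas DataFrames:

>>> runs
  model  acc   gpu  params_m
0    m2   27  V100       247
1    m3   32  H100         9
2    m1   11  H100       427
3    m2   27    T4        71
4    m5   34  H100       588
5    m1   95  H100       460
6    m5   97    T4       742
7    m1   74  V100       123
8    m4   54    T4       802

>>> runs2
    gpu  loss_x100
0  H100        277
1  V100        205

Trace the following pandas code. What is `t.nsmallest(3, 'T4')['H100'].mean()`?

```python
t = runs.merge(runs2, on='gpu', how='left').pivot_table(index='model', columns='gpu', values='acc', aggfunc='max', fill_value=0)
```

42.3333333333

merge on 'gpu' (how='left') → 9 rows:
  model  acc   gpu  params_m  loss_x100
0    m2   27  V100       247      205.0
1    m3   32  H100         9      277.0
2    m1   11  H100       427      277.0
3    m2   27    T4        71        NaN
4    m5   34  H100       588      277.0
5    m1   95  H100       460      277.0
6    m5   97    T4       742        NaN
7    m1   74  V100       123      205.0
8    m4   54    T4       802        NaN
pivot: rows=model, cols=gpu, max(acc):
gpu    H100  T4  V100
model                
m1       95   0    74
m2        0  27    27
m3       32   0     0
m4        0  54     0
m5       34  97     0
take 3 rows with smallest T4:
gpu    H100  T4  V100
model                
m1       95   0    74
m3       32   0     0
m2        0  27    27
Hence 42.3333333333.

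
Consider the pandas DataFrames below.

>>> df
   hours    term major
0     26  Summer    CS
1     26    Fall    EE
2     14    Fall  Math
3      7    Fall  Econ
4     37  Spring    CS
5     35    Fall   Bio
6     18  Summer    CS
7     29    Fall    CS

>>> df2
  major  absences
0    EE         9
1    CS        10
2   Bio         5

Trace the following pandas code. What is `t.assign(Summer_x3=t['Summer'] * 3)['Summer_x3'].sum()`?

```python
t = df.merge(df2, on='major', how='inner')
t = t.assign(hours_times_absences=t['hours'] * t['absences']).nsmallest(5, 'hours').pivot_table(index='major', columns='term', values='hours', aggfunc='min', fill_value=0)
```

54

merge on 'major' (how='inner') → 6 rows:
   hours    term major  absences
0     26  Summer    CS        10
1     26    Fall    EE         9
2     37  Spring    CS        10
3     35    Fall   Bio         5
4     18  Summer    CS        10
5     29    Fall    CS        10
add column hours_times_absences = t['hours'] * t['absences']:
   hours    term major  absences  hours_times_absences
0     26  Summer    CS        10                   260
1     26    Fall    EE         9                   234
2     37  Spring    CS        10                   370
3     35    Fall   Bio         5                   175
4     18  Summer    CS        10                   180
5     29    Fall    CS        10                   290
take 5 rows with smallest hours:
   hours    term major  absences  hours_times_absences
4     18  Summer    CS        10                   180
0     26  Summer    CS        10                   260
1     26    Fall    EE         9                   234
5     29    Fall    CS        10                   290
3     35    Fall   Bio         5                   175
pivot: rows=major, cols=term, min(hours):
term   Fall  Summer
major              
Bio      35       0
CS       29      18
EE       26       0
add column Summer_x3 = t['Summer'] * 3:
term   Fall  Summer  Summer_x3
major                         
Bio      35       0          0
CS       29      18         54
EE       26       0          0
Hence 54.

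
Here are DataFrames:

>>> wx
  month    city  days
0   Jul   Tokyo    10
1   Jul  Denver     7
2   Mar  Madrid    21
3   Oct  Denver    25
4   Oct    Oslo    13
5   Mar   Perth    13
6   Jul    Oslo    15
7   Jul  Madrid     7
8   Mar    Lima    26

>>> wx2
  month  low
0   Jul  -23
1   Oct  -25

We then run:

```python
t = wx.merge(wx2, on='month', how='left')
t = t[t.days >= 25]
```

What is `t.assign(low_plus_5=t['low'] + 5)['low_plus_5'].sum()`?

merge on 'month' (how='left') → 9 rows:
  month    city  days   low
0   Jul   Tokyo    10 -23.0
1   Jul  Denver     7 -23.0
2   Mar  Madrid    21   NaN
3   Oct  Denver    25 -25.0
4   Oct    Oslo    13 -25.0
5   Mar   Perth    13   NaN
6   Jul    Oslo    15 -23.0
7   Jul  Madrid     7 -23.0
8   Mar    Lima    26   NaN
filter rows where days >= 25:
  month    city  days   low
3   Oct  Denver    25 -25.0
8   Mar    Lima    26   NaN
add column low_plus_5 = t['low'] + 5:
  month    city  days   low  low_plus_5
3   Oct  Denver    25 -25.0       -20.0
8   Mar    Lima    26   NaN         NaN
Finally, sum of column 'low_plus_5' = -20.0.

-20.0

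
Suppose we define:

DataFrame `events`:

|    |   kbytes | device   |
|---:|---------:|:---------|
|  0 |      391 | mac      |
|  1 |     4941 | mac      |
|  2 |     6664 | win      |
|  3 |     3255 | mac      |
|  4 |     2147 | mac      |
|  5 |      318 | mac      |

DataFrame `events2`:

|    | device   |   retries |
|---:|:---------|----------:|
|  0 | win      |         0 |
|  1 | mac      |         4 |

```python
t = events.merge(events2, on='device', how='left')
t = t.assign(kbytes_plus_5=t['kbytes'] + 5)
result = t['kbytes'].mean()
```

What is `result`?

2952.66666667

merge on 'device' (how='left') → 6 rows:
   kbytes device  retries
0     391    mac        4
1    4941    mac        4
2    6664    win        0
3    3255    mac        4
4    2147    mac        4
5     318    mac        4
add column kbytes_plus_5 = t['kbytes'] + 5:
   kbytes device  retries  kbytes_plus_5
0     391    mac        4            396
1    4941    mac        4           4946
2    6664    win        0           6669
3    3255    mac        4           3260
4    2147    mac        4           2152
5     318    mac        4            323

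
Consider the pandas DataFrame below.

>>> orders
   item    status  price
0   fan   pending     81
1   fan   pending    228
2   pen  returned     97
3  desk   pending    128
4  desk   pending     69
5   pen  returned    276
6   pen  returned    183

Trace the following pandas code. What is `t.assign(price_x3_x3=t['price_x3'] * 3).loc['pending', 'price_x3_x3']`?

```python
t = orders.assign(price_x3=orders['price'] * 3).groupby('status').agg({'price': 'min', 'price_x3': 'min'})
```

add column price_x3 = orders['price'] * 3:
   item    status  price  price_x3
0   fan   pending     81       243
1   fan   pending    228       684
2   pen  returned     97       291
3  desk   pending    128       384
4  desk   pending     69       207
5   pen  returned    276       828
6   pen  returned    183       549
group by status: min(price), min(price_x3):
          price  price_x3
status                   
pending      69       207
returned     97       291
add column price_x3_x3 = t['price_x3'] * 3:
          price  price_x3  price_x3_x3
status                                
pending      69       207          621
returned     97       291          873

621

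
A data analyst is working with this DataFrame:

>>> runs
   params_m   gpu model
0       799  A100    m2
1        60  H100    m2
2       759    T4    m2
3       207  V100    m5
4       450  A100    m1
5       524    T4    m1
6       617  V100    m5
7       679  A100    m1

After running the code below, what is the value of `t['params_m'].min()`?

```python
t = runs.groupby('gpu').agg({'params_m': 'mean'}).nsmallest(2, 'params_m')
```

60.0

group by gpu, mean of params_m:
        params_m
gpu             
A100  642.666667
H100   60.000000
T4    641.500000
V100  412.000000
take 2 rows with smallest params_m:
      params_m
gpu           
H100      60.0
V100     412.0
So min() = 60.0.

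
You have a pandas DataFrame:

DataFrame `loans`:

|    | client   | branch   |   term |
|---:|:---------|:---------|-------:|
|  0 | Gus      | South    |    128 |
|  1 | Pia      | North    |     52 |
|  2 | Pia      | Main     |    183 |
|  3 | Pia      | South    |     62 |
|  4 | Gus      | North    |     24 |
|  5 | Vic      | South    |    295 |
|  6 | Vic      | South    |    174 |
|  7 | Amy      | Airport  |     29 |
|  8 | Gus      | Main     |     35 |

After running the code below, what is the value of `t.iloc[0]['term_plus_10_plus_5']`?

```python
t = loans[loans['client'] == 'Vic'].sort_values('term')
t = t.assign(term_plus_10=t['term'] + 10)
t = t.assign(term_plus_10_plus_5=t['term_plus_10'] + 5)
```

189

filter rows where client == 'Vic':
  client branch  term
5    Vic  South   295
6    Vic  South   174
sort by term:
  client branch  term
6    Vic  South   174
5    Vic  South   295
add column term_plus_10 = t['term'] + 10:
  client branch  term  term_plus_10
6    Vic  South   174           184
5    Vic  South   295           305
add column term_plus_10_plus_5 = t['term_plus_10'] + 5:
  client branch  term  term_plus_10  term_plus_10_plus_5
6    Vic  South   174           184                  189
5    Vic  South   295           305                  310
Then the value at position 0, column 'term_plus_10_plus_5': 189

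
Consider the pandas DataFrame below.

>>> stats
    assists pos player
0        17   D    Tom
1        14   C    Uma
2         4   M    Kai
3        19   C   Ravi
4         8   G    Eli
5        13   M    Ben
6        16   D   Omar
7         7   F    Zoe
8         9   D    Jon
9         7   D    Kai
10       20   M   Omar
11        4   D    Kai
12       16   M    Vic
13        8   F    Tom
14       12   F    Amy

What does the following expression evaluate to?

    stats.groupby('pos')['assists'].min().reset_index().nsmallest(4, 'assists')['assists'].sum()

23

group by pos, min of assists:
pos
C    14
D     4
F     7
G     8
M     4
Name: assists, dtype: int64
reset_index():
  pos  assists
0   C       14
1   D        4
2   F        7
3   G        8
4   M        4
take 4 rows with smallest assists:
  pos  assists
1   D        4
4   M        4
2   F        7
3   G        8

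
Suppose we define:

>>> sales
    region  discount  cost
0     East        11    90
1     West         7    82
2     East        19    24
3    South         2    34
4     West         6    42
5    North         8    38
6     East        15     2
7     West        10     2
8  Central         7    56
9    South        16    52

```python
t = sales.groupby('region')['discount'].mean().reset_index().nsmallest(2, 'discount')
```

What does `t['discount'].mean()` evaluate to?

group by region, mean of discount:
region
Central     7.000000
East       15.000000
North       8.000000
South       9.000000
West        7.666667
Name: discount, dtype: float64
reset_index():
    region   discount
0  Central   7.000000
1     East  15.000000
2    North   8.000000
3    South   9.000000
4     West   7.666667
take 2 rows with smallest discount:
    region  discount
0  Central  7.000000
4     West  7.666667
The mean of column 'discount' is 7.33333333333.

7.33333333333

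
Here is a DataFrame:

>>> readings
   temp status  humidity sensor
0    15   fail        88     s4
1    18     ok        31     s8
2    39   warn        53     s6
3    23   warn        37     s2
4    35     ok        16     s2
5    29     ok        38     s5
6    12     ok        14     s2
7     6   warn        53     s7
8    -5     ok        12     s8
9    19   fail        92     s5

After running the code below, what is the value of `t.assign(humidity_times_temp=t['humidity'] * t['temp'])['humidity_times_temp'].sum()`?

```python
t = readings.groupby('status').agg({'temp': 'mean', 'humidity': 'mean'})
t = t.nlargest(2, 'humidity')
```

2610.44444444

group by status: mean(temp), mean(humidity):
             temp   humidity
status                      
fail    17.000000  90.000000
ok      17.800000  22.200000
warn    22.666667  47.666667
take 2 rows with largest humidity:
             temp   humidity
status                      
fail    17.000000  90.000000
warn    22.666667  47.666667
add column humidity_times_temp = t['humidity'] * t['temp']:
             temp   humidity  humidity_times_temp
status                                           
fail    17.000000  90.000000          1530.000000
warn    22.666667  47.666667          1080.444444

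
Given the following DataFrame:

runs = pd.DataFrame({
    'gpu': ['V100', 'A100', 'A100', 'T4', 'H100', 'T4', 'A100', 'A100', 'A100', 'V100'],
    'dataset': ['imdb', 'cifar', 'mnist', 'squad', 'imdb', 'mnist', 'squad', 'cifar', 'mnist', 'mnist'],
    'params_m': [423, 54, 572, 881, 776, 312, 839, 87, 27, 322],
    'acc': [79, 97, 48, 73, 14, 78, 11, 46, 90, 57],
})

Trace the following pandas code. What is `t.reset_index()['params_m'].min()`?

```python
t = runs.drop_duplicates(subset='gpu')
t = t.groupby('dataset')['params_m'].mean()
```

drop duplicate gpu (keep=first):
    gpu dataset  params_m  acc
0  V100    imdb       423   79
1  A100   cifar        54   97
3    T4   squad       881   73
4  H100    imdb       776   14
group by dataset, mean of params_m:
dataset
cifar     54.0
imdb     599.5
squad    881.0
Name: params_m, dtype: float64
reset_index():
  dataset  params_m
0   cifar      54.0
1    imdb     599.5
2   squad     881.0

54.0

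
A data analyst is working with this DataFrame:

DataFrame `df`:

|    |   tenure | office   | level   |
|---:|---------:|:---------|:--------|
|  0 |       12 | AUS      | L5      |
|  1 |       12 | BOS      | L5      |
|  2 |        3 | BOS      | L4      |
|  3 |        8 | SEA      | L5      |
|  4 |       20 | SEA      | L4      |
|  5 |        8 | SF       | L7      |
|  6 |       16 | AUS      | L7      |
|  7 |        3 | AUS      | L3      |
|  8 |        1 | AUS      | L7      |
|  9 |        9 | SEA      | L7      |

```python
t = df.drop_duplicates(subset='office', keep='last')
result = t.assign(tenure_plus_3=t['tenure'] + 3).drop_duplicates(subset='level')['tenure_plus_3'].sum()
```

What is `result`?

drop duplicate office (keep=last):
   tenure office level
2       3    BOS    L4
5       8     SF    L7
8       1    AUS    L7
9       9    SEA    L7
add column tenure_plus_3 = t['tenure'] + 3:
   tenure office level  tenure_plus_3
2       3    BOS    L4              6
5       8     SF    L7             11
8       1    AUS    L7              4
9       9    SEA    L7             12
drop duplicate level (keep=first):
   tenure office level  tenure_plus_3
2       3    BOS    L4              6
5       8     SF    L7             11

17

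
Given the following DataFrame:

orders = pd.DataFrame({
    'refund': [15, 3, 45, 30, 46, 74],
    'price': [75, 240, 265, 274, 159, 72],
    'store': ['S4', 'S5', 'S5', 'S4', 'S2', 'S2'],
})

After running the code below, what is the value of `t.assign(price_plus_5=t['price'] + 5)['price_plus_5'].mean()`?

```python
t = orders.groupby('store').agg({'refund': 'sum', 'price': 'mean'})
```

185.833333333

group by store: sum(refund), mean(price):
       refund  price
store               
S2        120  115.5
S4         45  174.5
S5         48  252.5
add column price_plus_5 = t['price'] + 5:
       refund  price  price_plus_5
store                             
S2        120  115.5         120.5
S4         45  174.5         179.5
S5         48  252.5         257.5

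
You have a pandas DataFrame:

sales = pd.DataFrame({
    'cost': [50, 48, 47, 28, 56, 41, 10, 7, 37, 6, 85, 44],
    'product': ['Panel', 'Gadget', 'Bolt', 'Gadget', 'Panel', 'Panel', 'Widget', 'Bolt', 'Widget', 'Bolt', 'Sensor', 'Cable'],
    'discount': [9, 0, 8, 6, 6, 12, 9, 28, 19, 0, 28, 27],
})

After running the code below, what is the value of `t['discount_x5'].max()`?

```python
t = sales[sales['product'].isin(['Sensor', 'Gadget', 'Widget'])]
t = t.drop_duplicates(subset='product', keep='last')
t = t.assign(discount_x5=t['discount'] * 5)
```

140

filter rows where product in ['Sensor', 'Gadget', 'Widget']:
    cost product  discount
1     48  Gadget         0
3     28  Gadget         6
6     10  Widget         9
8     37  Widget        19
10    85  Sensor        28
drop duplicate product (keep=last):
    cost product  discount
3     28  Gadget         6
8     37  Widget        19
10    85  Sensor        28
add column discount_x5 = t['discount'] * 5:
    cost product  discount  discount_x5
3     28  Gadget         6           30
8     37  Widget        19           95
10    85  Sensor        28          140
Reading off the max of column 'discount_x5', we get 140.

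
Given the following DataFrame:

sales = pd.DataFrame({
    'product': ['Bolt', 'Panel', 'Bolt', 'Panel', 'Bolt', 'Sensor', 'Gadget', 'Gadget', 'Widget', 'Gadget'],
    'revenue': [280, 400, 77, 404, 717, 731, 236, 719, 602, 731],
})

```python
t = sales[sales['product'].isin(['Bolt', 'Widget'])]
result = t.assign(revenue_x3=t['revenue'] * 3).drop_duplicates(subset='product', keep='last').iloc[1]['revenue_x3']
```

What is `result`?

1806

filter rows where product in ['Bolt', 'Widget']:
  product  revenue
0    Bolt      280
2    Bolt       77
4    Bolt      717
8  Widget      602
add column revenue_x3 = t['revenue'] * 3:
  product  revenue  revenue_x3
0    Bolt      280         840
2    Bolt       77         231
4    Bolt      717        2151
8  Widget      602        1806
drop duplicate product (keep=last):
  product  revenue  revenue_x3
4    Bolt      717        2151
8  Widget      602        1806
Taking the value at position 1, column 'revenue_x3' gives 1806.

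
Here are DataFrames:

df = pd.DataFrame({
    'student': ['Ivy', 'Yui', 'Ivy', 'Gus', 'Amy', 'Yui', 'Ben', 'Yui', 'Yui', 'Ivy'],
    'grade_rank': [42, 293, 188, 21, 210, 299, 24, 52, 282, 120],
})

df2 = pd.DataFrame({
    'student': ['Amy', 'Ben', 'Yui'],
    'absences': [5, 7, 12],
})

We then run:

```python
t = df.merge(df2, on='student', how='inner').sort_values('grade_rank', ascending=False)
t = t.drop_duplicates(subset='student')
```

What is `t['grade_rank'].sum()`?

merge on 'student' (how='inner') → 6 rows:
  student  grade_rank  absences
0     Yui         293        12
1     Amy         210         5
2     Yui         299        12
3     Ben          24         7
4     Yui          52        12
5     Yui         282        12
sort by grade_rank descending:
  student  grade_rank  absences
2     Yui         299        12
0     Yui         293        12
5     Yui         282        12
1     Amy         210         5
4     Yui          52        12
3     Ben          24         7
drop duplicate student (keep=first):
  student  grade_rank  absences
2     Yui         299        12
1     Amy         210         5
3     Ben          24         7

533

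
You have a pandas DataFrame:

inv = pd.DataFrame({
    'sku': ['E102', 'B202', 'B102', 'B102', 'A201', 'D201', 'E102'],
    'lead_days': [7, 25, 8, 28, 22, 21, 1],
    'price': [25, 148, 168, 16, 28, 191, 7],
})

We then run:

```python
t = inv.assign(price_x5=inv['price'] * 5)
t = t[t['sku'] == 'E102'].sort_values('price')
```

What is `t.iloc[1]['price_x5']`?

add column price_x5 = inv['price'] * 5:
    sku  lead_days  price  price_x5
0  E102          7     25       125
1  B202         25    148       740
2  B102          8    168       840
3  B102         28     16        80
4  A201         22     28       140
5  D201         21    191       955
6  E102          1      7        35
filter rows where sku == 'E102':
    sku  lead_days  price  price_x5
0  E102          7     25       125
6  E102          1      7        35
sort by price:
    sku  lead_days  price  price_x5
6  E102          1      7        35
0  E102          7     25       125

125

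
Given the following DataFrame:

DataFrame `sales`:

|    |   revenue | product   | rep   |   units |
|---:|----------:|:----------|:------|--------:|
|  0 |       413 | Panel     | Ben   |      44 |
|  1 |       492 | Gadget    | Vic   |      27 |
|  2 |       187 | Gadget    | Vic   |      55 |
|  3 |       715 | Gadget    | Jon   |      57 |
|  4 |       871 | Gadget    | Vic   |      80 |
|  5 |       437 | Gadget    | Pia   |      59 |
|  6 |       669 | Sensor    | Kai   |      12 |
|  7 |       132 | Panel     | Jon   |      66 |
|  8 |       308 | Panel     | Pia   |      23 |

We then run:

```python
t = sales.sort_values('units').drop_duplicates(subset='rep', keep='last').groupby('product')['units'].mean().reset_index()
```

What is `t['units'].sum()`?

sort by units:
   revenue product  rep  units
6      669  Sensor  Kai     12
8      308   Panel  Pia     23
1      492  Gadget  Vic     27
0      413   Panel  Ben     44
2      187  Gadget  Vic     55
3      715  Gadget  Jon     57
5      437  Gadget  Pia     59
7      132   Panel  Jon     66
4      871  Gadget  Vic     80
drop duplicate rep (keep=last):
   revenue product  rep  units
6      669  Sensor  Kai     12
0      413   Panel  Ben     44
5      437  Gadget  Pia     59
7      132   Panel  Jon     66
4      871  Gadget  Vic     80
group by product, mean of units:
product
Gadget    69.5
Panel     55.0
Sensor    12.0
Name: units, dtype: float64
reset_index():
  product  units
0  Gadget   69.5
1   Panel   55.0
2  Sensor   12.0
sum of column 'units' → 136.5

136.5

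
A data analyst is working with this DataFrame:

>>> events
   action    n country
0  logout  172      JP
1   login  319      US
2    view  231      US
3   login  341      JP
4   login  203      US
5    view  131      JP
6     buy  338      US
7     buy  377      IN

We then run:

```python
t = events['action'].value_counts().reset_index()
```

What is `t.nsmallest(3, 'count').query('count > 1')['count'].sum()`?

4

value_counts of action:
action
login     3
view      2
buy       2
logout    1
Name: count, dtype: int64
reset_index():
   action  count
0   login      3
1    view      2
2     buy      2
3  logout      1
take 3 rows with smallest count:
   action  count
3  logout      1
1    view      2
2     buy      2
filter rows where count > 1:
  action  count
1   view      2
2    buy      2
So sum() = 4.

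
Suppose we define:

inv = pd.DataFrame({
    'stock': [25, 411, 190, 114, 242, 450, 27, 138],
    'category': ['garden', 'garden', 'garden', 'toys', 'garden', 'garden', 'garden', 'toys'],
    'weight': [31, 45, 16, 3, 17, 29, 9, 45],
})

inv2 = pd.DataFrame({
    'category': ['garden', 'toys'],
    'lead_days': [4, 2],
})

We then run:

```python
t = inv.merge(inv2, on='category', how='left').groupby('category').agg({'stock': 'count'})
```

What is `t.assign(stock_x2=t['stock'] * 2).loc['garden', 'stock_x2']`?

merge on 'category' (how='left') → 8 rows:
   stock category  weight  lead_days
0     25   garden      31          4
1    411   garden      45          4
2    190   garden      16          4
3    114     toys       3          2
4    242   garden      17          4
5    450   garden      29          4
6     27   garden       9          4
7    138     toys      45          2
group by category, count of stock:
          stock
category       
garden        6
toys          2
add column stock_x2 = t['stock'] * 2:
          stock  stock_x2
category                 
garden        6        12
toys          2         4
Reading off the value at row 'garden', column 'stock_x2', we get 12.

12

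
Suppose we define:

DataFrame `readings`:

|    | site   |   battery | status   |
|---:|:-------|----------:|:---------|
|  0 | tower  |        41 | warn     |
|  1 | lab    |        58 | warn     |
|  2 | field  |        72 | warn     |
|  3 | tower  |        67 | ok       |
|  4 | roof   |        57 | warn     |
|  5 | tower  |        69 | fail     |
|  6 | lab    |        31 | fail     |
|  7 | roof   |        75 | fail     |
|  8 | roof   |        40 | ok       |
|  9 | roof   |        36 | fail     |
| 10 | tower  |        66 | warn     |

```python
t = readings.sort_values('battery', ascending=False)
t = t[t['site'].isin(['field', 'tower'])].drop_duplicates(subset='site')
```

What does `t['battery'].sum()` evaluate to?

sort by battery descending:
     site  battery status
7    roof       75   fail
2   field       72   warn
5   tower       69   fail
3   tower       67     ok
10  tower       66   warn
1     lab       58   warn
4    roof       57   warn
0   tower       41   warn
8    roof       40     ok
9    roof       36   fail
6     lab       31   fail
filter rows where site in ['field', 'tower']:
     site  battery status
2   field       72   warn
5   tower       69   fail
3   tower       67     ok
10  tower       66   warn
0   tower       41   warn
drop duplicate site (keep=first):
    site  battery status
2  field       72   warn
5  tower       69   fail
Then the sum of column 'battery': 141

141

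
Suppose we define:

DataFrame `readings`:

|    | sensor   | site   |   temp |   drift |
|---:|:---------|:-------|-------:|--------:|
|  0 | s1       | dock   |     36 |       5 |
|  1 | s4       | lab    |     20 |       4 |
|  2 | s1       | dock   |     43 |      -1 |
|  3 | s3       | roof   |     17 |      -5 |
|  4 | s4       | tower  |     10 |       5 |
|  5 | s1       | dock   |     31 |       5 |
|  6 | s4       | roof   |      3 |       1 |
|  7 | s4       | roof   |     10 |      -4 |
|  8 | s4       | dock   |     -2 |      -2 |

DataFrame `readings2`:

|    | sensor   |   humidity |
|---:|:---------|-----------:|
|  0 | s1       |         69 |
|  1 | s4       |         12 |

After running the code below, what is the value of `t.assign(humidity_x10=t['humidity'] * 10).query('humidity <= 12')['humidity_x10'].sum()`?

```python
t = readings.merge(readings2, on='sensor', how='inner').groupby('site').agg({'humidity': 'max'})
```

merge on 'sensor' (how='inner') → 8 rows:
  sensor   site  temp  drift  humidity
0     s1   dock    36      5        69
1     s4    lab    20      4        12
2     s1   dock    43     -1        69
3     s4  tower    10      5        12
4     s1   dock    31      5        69
5     s4   roof     3      1        12
6     s4   roof    10     -4        12
7     s4   dock    -2     -2        12
group by site, max of humidity:
       humidity
site           
dock         69
lab          12
roof         12
tower        12
add column humidity_x10 = t['humidity'] * 10:
       humidity  humidity_x10
site                         
dock         69           690
lab          12           120
roof         12           120
tower        12           120
filter rows where humidity <= 12:
       humidity  humidity_x10
site                         
lab          12           120
roof         12           120
tower        12           120
So sum() = 360.

360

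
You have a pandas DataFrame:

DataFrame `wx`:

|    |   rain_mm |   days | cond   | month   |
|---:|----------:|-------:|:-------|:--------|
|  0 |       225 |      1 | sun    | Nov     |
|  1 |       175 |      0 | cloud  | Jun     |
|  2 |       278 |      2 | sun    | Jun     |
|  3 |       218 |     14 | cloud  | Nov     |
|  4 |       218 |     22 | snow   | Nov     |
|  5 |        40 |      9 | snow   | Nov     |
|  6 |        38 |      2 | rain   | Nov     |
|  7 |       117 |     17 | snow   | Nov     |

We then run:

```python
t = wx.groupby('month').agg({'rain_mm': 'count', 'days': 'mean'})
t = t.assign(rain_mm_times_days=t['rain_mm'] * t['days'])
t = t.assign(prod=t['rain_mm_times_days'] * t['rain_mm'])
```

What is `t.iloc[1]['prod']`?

group by month: count(rain_mm), mean(days):
       rain_mm       days
month                    
Jun          2   1.000000
Nov          6  10.833333
add column rain_mm_times_days = t['rain_mm'] * t['days']:
       rain_mm       days  rain_mm_times_days
month                                        
Jun          2   1.000000                 2.0
Nov          6  10.833333                65.0
add column prod = t['rain_mm_times_days'] * t['rain_mm']:
       rain_mm       days  rain_mm_times_days   prod
month                                               
Jun          2   1.000000                 2.0    4.0
Nov          6  10.833333                65.0  390.0

390.0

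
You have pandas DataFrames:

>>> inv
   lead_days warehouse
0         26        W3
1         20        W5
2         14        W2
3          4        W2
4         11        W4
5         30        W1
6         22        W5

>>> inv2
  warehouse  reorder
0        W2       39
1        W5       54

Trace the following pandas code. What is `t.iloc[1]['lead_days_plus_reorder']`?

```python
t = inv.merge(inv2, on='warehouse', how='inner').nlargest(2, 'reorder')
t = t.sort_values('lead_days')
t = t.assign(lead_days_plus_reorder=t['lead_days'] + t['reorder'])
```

76

merge on 'warehouse' (how='inner') → 4 rows:
   lead_days warehouse  reorder
0         20        W5       54
1         14        W2       39
2          4        W2       39
3         22        W5       54
take 2 rows with largest reorder:
   lead_days warehouse  reorder
0         20        W5       54
3         22        W5       54
sort by lead_days:
   lead_days warehouse  reorder
0         20        W5       54
3         22        W5       54
add column lead_days_plus_reorder = t['lead_days'] + t['reorder']:
   lead_days warehouse  reorder  lead_days_plus_reorder
0         20        W5       54                      74
3         22        W5       54                      76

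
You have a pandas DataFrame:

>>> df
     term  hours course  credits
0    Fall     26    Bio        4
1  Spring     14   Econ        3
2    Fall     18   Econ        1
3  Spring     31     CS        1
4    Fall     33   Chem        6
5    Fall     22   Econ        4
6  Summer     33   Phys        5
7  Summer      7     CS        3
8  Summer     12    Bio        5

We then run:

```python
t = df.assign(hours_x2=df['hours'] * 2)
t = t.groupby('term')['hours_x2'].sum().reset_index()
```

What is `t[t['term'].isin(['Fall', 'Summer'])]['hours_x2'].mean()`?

add column hours_x2 = df['hours'] * 2:
     term  hours course  credits  hours_x2
0    Fall     26    Bio        4        52
1  Spring     14   Econ        3        28
2    Fall     18   Econ        1        36
3  Spring     31     CS        1        62
4    Fall     33   Chem        6        66
5    Fall     22   Econ        4        44
6  Summer     33   Phys        5        66
7  Summer      7     CS        3        14
8  Summer     12    Bio        5        24
group by term, sum of hours_x2:
term
Fall      198
Spring     90
Summer    104
Name: hours_x2, dtype: int64
reset_index():
     term  hours_x2
0    Fall       198
1  Spring        90
2  Summer       104
filter rows where term in ['Fall', 'Summer']:
     term  hours_x2
0    Fall       198
2  Summer       104
Finally, mean of column 'hours_x2' = 151.0.

151.0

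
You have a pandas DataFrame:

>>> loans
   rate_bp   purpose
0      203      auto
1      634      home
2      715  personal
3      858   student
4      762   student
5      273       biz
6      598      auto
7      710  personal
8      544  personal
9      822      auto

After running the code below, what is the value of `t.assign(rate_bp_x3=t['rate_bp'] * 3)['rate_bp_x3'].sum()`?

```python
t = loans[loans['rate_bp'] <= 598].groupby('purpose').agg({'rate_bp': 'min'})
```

3060

filter rows where rate_bp <= 598:
   rate_bp   purpose
0      203      auto
5      273       biz
6      598      auto
8      544  personal
group by purpose, min of rate_bp:
          rate_bp
purpose          
auto          203
biz           273
personal      544
add column rate_bp_x3 = t['rate_bp'] * 3:
          rate_bp  rate_bp_x3
purpose                      
auto          203         609
biz           273         819
personal      544        1632
sum of column 'rate_bp_x3' → 3060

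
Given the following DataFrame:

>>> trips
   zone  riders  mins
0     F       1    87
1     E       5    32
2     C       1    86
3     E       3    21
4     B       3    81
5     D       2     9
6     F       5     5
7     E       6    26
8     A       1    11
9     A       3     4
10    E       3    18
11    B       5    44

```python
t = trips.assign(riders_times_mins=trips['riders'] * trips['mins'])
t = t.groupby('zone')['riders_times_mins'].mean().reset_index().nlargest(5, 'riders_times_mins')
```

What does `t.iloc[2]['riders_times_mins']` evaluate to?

86.0

add column riders_times_mins = trips['riders'] * trips['mins']:
   zone  riders  mins  riders_times_mins
0     F       1    87                 87
1     E       5    32                160
2     C       1    86                 86
3     E       3    21                 63
4     B       3    81                243
5     D       2     9                 18
6     F       5     5                 25
7     E       6    26                156
8     A       1    11                 11
9     A       3     4                 12
10    E       3    18                 54
11    B       5    44                220
group by zone, mean of riders_times_mins:
zone
A     11.50
B    231.50
C     86.00
D     18.00
E    108.25
F     56.00
Name: riders_times_mins, dtype: float64
reset_index():
  zone  riders_times_mins
0    A              11.50
1    B             231.50
2    C              86.00
3    D              18.00
4    E             108.25
5    F              56.00
take 5 rows with largest riders_times_mins:
  zone  riders_times_mins
1    B             231.50
4    E             108.25
2    C              86.00
5    F              56.00
3    D              18.00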